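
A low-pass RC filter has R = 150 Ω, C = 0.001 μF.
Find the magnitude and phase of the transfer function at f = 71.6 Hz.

Step 1 — Angular frequency: ω = 2π·71.6 = 449.9 rad/s.
Step 2 — Transfer function: H(jω) = 1/(1 + jωRC).
Step 3 — Denominator: 1 + jωRC = 1 + j·449.9·150·1e-09 = 1 + j6.748e-05.
Step 4 — H = 1 - j6.748e-05.
Step 5 — Magnitude: |H| = 1 (-0.0 dB); phase: φ = -0.0°.

|H| = 1 (-0.0 dB), φ = -0.0°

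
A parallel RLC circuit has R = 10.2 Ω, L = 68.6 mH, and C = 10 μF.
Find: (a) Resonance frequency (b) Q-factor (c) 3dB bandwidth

Step 1 — Resonance: ω₀ = 1/√(LC) = 1/√(0.0686·1e-05) = 1207 rad/s.
Step 2 — f₀ = ω₀/(2π) = 192.2 Hz.
Step 3 — Parallel Q: Q = R/(ω₀L) = 10.2/(1207·0.0686) = 0.1232.
Step 4 — Bandwidth: Δω = ω₀/Q = 9804 rad/s; BW = Δω/(2π) = 1560 Hz.

(a) f₀ = 192.2 Hz  (b) Q = 0.1232  (c) BW = 1560 Hz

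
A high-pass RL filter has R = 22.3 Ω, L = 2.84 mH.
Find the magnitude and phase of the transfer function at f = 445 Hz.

Step 1 — Angular frequency: ω = 2π·445 = 2796 rad/s.
Step 2 — Transfer function: H(jω) = jωL/(R + jωL).
Step 3 — Numerator jωL = j·7.941; denominator R + jωL = 22.3 + j7.941.
Step 4 — H = 0.1125 + j0.316.
Step 5 — Magnitude: |H| = 0.3355 (-9.5 dB); phase: φ = 70.4°.

|H| = 0.3355 (-9.5 dB), φ = 70.4°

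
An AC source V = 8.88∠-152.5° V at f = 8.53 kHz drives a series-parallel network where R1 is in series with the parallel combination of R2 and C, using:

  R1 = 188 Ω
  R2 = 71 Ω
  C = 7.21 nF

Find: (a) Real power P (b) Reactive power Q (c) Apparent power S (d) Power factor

Step 1 — Angular frequency: ω = 2π·f = 2π·8530 = 5.36e+04 rad/s.
Step 2 — Component impedances:
  R1: Z = R = 188 Ω
  R2: Z = R = 71 Ω
  C: Z = 1/(jωC) = -j/(ω·C) = 0 - j2588 Ω
Step 3 — Parallel branch: R2 || C = 1/(1/R2 + 1/C) = 70.95 - j1.946 Ω.
Step 4 — Series with R1: Z_total = R1 + (R2 || C) = 258.9 - j1.946 Ω = 259∠-0.4° Ω.
Step 5 — Source phasor: V = 8.88∠-152.5° V = -7.877 - j4.1 V.
Step 6 — Current: I = V / Z = -0.0303 - j0.01606 A = 0.03429∠-152.1° A.
Step 7 — Complex power: S = V·I* = 0.3045 - j0.002289 VA.
Step 8 — Real power: P = Re(S) = 0.3045 W.
Step 9 — Reactive power: Q = Im(S) = -0.002289 VAR.
Step 10 — Apparent power: |S| = 0.3045 VA.
Step 11 — Power factor: PF = P/|S| = 1 (leading).

(a) P = 0.3045 W  (b) Q = -0.002289 VAR  (c) S = 0.3045 VA  (d) PF = 1 (leading)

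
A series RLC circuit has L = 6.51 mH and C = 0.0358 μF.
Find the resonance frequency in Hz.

Step 1 — Resonance condition Im(Z)=0 gives ω₀ = 1/√(LC).
Step 2 — ω₀ = 1/√(0.00651·3.58e-08) = 6.55e+04 rad/s.
Step 3 — f₀ = ω₀/(2π) = 1.043e+04 Hz.

f₀ = 1.043e+04 Hz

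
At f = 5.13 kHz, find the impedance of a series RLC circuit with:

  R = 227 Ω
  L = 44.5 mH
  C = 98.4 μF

Step 1 — Angular frequency: ω = 2π·f = 2π·5130 = 3.223e+04 rad/s.
Step 2 — Component impedances:
  R: Z = R = 227 Ω
  L: Z = jωL = j·3.223e+04·0.0445 = 0 + j1434 Ω
  C: Z = 1/(jωC) = -j/(ω·C) = 0 - j0.3153 Ω
Step 3 — Series combination: Z_total = R + L + C = 227 + j1434 Ω = 1452∠81.0° Ω.

Z = 227 + j1434 Ω = 1452∠81.0° Ω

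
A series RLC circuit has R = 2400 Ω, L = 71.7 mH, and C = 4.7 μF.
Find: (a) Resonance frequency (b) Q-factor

Step 1 — Resonance condition Im(Z)=0 gives ω₀ = 1/√(LC).
Step 2 — ω₀ = 1/√(0.0717·4.7e-06) = 1723 rad/s.
Step 3 — f₀ = ω₀/(2π) = 274.2 Hz.
Step 4 — Series Q: Q = ω₀L/R = 1723·0.0717/2400 = 0.05146.

(a) f₀ = 274.2 Hz  (b) Q = 0.05146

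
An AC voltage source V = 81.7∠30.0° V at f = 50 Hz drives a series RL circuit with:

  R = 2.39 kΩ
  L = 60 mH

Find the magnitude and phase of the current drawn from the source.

Step 1 — Angular frequency: ω = 2π·f = 2π·50 = 314.2 rad/s.
Step 2 — Component impedances:
  R: Z = R = 2390 Ω
  L: Z = jωL = j·314.2·0.06 = 0 + j18.85 Ω
Step 3 — Series combination: Z_total = R + L = 2390 + j18.85 Ω = 2390∠0.5° Ω.
Step 4 — Source phasor: V = 81.7∠30.0° V = 70.75 + j40.85 V.
Step 5 — Ohm's law: I = V / Z_total = (70.75 + j40.85) / (2390 + j18.85) = 0.02974 + j0.01686 A.
Step 6 — Convert to polar: |I| = 0.03418 A, ∠I = 29.5°.

I = 0.03418∠29.5° A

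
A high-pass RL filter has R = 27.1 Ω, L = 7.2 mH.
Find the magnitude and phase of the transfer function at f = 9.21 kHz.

Step 1 — Angular frequency: ω = 2π·9210 = 5.787e+04 rad/s.
Step 2 — Transfer function: H(jω) = jωL/(R + jωL).
Step 3 — Numerator jωL = j·416.7; denominator R + jωL = 27.1 + j416.7.
Step 4 — H = 0.9958 + j0.06477.
Step 5 — Magnitude: |H| = 0.9979 (-0.0 dB); phase: φ = 3.7°.

|H| = 0.9979 (-0.0 dB), φ = 3.7°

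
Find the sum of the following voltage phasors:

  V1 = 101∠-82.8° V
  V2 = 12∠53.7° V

Step 1 — Convert each phasor to rectangular form:
  V1 = 101·(cos(-82.8°) + j·sin(-82.8°)) = 12.66 - j100.2 V
  V2 = 12·(cos(53.7°) + j·sin(53.7°)) = 7.104 + j9.671 V
Step 2 — Sum components: V_total = 19.76 - j90.53 V.
Step 3 — Convert to polar: |V_total| = 92.66 V, ∠V_total = -77.7°.

V_total = 92.66∠-77.7° V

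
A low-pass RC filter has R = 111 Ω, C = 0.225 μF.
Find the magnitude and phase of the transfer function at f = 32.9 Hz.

Step 1 — Angular frequency: ω = 2π·32.9 = 206.7 rad/s.
Step 2 — Transfer function: H(jω) = 1/(1 + jωRC).
Step 3 — Denominator: 1 + jωRC = 1 + j·206.7·111·2.25e-07 = 1 + j0.005163.
Step 4 — H = 1 - j0.005163.
Step 5 — Magnitude: |H| = 1 (-0.0 dB); phase: φ = -0.3°.

|H| = 1 (-0.0 dB), φ = -0.3°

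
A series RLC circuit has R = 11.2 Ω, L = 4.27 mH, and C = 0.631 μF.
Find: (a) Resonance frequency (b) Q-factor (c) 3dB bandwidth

Step 1 — Resonance condition Im(Z)=0 gives ω₀ = 1/√(LC).
Step 2 — ω₀ = 1/√(0.00427·6.31e-07) = 1.927e+04 rad/s.
Step 3 — f₀ = ω₀/(2π) = 3066 Hz.
Step 4 — Series Q: Q = ω₀L/R = 1.927e+04·0.00427/11.2 = 7.345.
Step 5 — 3dB bandwidth: Δω = ω₀/Q = 2623 rad/s; BW = Δω/(2π) = 417.5 Hz.

(a) f₀ = 3066 Hz  (b) Q = 7.345  (c) BW = 417.5 Hz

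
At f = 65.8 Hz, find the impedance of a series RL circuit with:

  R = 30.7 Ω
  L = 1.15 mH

Step 1 — Angular frequency: ω = 2π·f = 2π·65.8 = 413.4 rad/s.
Step 2 — Component impedances:
  R: Z = R = 30.7 Ω
  L: Z = jωL = j·413.4·0.00115 = 0 + j0.4754 Ω
Step 3 — Series combination: Z_total = R + L = 30.7 + j0.4754 Ω = 30.7∠0.9° Ω.

Z = 30.7 + j0.4754 Ω = 30.7∠0.9° Ω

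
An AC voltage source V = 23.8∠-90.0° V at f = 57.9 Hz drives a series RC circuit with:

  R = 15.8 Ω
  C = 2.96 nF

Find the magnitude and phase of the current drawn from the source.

Step 1 — Angular frequency: ω = 2π·f = 2π·57.9 = 363.8 rad/s.
Step 2 — Component impedances:
  R: Z = R = 15.8 Ω
  C: Z = 1/(jωC) = -j/(ω·C) = 0 - j9.286e+05 Ω
Step 3 — Series combination: Z_total = R + C = 15.8 - j9.286e+05 Ω = 9.286e+05∠-90.0° Ω.
Step 4 — Source phasor: V = 23.8∠-90.0° V = 0 - j23.8 V.
Step 5 — Ohm's law: I = V / Z_total = (0 - j23.8) / (15.8 - j9.286e+05) = 2.563e-05 - j4.36e-10 A.
Step 6 — Convert to polar: |I| = 2.563e-05 A, ∠I = -0.0°.

I = 2.563e-05∠-0.0° A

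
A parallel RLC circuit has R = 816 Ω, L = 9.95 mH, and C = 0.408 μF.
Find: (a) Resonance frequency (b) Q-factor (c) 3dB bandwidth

Step 1 — Resonance: ω₀ = 1/√(LC) = 1/√(0.00995·4.08e-07) = 1.569e+04 rad/s.
Step 2 — f₀ = ω₀/(2π) = 2498 Hz.
Step 3 — Parallel Q: Q = R/(ω₀L) = 816/(1.569e+04·0.00995) = 5.225.
Step 4 — Bandwidth: Δω = ω₀/Q = 3004 rad/s; BW = Δω/(2π) = 478 Hz.

(a) f₀ = 2498 Hz  (b) Q = 5.225  (c) BW = 478 Hz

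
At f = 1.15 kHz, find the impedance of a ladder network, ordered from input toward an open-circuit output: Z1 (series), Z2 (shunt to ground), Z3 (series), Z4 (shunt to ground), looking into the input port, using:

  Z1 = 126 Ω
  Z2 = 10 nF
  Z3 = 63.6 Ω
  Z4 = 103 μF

Step 1 — Angular frequency: ω = 2π·f = 2π·1150 = 7226 rad/s.
Step 2 — Component impedances:
  Z1: Z = R = 126 Ω
  Z2: Z = 1/(jωC) = -j/(ω·C) = 0 - j1.384e+04 Ω
  Z3: Z = R = 63.6 Ω
  Z4: Z = 1/(jωC) = -j/(ω·C) = 0 - j1.344 Ω
Step 3 — Ladder network (open output): work backward from the far end, alternating series and parallel combinations. Z_in = 189.6 - j1.636 Ω = 189.6∠-0.5° Ω.

Z = 189.6 - j1.636 Ω = 189.6∠-0.5° Ω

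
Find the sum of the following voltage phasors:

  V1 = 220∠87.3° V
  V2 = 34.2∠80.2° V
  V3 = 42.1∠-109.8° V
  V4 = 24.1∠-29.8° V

Step 1 — Convert each phasor to rectangular form:
  V1 = 220·(cos(87.3°) + j·sin(87.3°)) = 10.36 + j219.8 V
  V2 = 34.2·(cos(80.2°) + j·sin(80.2°)) = 5.821 + j33.7 V
  V3 = 42.1·(cos(-109.8°) + j·sin(-109.8°)) = -14.26 - j39.61 V
  V4 = 24.1·(cos(-29.8°) + j·sin(-29.8°)) = 20.91 - j11.98 V
Step 2 — Sum components: V_total = 22.84 + j201.9 V.
Step 3 — Convert to polar: |V_total| = 203.2 V, ∠V_total = 83.5°.

V_total = 203.2∠83.5° V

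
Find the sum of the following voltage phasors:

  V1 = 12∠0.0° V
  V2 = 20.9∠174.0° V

Step 1 — Convert each phasor to rectangular form:
  V1 = 12·(cos(0.0°) + j·sin(0.0°)) = 12 V
  V2 = 20.9·(cos(174.0°) + j·sin(174.0°)) = -20.79 + j2.185 V
Step 2 — Sum components: V_total = -8.786 + j2.185 V.
Step 3 — Convert to polar: |V_total| = 9.053 V, ∠V_total = 166.0°.

V_total = 9.053∠166.0° V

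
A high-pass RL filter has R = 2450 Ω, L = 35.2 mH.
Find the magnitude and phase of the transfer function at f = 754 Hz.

Step 1 — Angular frequency: ω = 2π·754 = 4738 rad/s.
Step 2 — Transfer function: H(jω) = jωL/(R + jωL).
Step 3 — Numerator jωL = j·166.8; denominator R + jωL = 2450 + j166.8.
Step 4 — H = 0.004612 + j0.06775.
Step 5 — Magnitude: |H| = 0.06791 (-23.4 dB); phase: φ = 86.1°.

|H| = 0.06791 (-23.4 dB), φ = 86.1°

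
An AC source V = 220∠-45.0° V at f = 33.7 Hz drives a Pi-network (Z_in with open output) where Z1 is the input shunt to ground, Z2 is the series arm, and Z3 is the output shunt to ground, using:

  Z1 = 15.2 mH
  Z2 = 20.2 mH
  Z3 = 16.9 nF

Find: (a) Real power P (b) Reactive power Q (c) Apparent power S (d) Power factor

Step 1 — Angular frequency: ω = 2π·f = 2π·33.7 = 211.7 rad/s.
Step 2 — Component impedances:
  Z1: Z = jωL = j·211.7·0.0152 = 0 + j3.218 Ω
  Z2: Z = jωL = j·211.7·0.0202 = 0 + j4.277 Ω
  Z3: Z = 1/(jωC) = -j/(ω·C) = 0 - j2.794e+05 Ω
Step 3 — With open output, the series arm Z2 and the output shunt Z3 appear in series to ground: Z2 + Z3 = 0 - j2.794e+05 Ω.
Step 4 — Parallel with input shunt Z1: Z_in = Z1 || (Z2 + Z3) = 0 + j3.219 Ω = 3.219∠90.0° Ω.
Step 5 — Source phasor: V = 220∠-45.0° V = 155.6 - j155.6 V.
Step 6 — Current: I = V / Z = -48.33 - j48.33 A = 68.35∠-135.0° A.
Step 7 — Complex power: S = V·I* = 0 + j1.504e+04 VA.
Step 8 — Real power: P = Re(S) = 0 W.
Step 9 — Reactive power: Q = Im(S) = 1.504e+04 VAR.
Step 10 — Apparent power: |S| = 1.504e+04 VA.
Step 11 — Power factor: PF = P/|S| = 0 (lagging).

(a) P = 0 W  (b) Q = 1.504e+04 VAR  (c) S = 1.504e+04 VA  (d) PF = 0 (lagging)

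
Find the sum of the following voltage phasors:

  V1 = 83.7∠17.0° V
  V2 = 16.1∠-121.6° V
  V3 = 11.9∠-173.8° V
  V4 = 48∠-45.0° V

Step 1 — Convert each phasor to rectangular form:
  V1 = 83.7·(cos(17.0°) + j·sin(17.0°)) = 80.04 + j24.47 V
  V2 = 16.1·(cos(-121.6°) + j·sin(-121.6°)) = -8.436 - j13.71 V
  V3 = 11.9·(cos(-173.8°) + j·sin(-173.8°)) = -11.83 - j1.285 V
  V4 = 48·(cos(-45.0°) + j·sin(-45.0°)) = 33.94 - j33.94 V
Step 2 — Sum components: V_total = 93.72 - j24.47 V.
Step 3 — Convert to polar: |V_total| = 96.86 V, ∠V_total = -14.6°.

V_total = 96.86∠-14.6° V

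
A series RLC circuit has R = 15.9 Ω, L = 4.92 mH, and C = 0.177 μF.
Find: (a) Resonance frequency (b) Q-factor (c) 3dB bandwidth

Step 1 — Resonance: ω₀ = 1/√(LC) = 1/√(0.00492·1.77e-07) = 3.389e+04 rad/s.
Step 2 — f₀ = ω₀/(2π) = 5393 Hz.
Step 3 — Series Q: Q = ω₀L/R = 3.389e+04·0.00492/15.9 = 10.49.
Step 4 — Bandwidth: Δω = ω₀/Q = 3232 rad/s; BW = Δω/(2π) = 514.3 Hz.

(a) f₀ = 5393 Hz  (b) Q = 10.49  (c) BW = 514.3 Hz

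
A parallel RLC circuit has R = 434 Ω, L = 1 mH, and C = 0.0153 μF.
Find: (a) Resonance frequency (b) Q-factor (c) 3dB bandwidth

Step 1 — Resonance: ω₀ = 1/√(LC) = 1/√(0.001·1.53e-08) = 2.557e+05 rad/s.
Step 2 — f₀ = ω₀/(2π) = 4.069e+04 Hz.
Step 3 — Parallel Q: Q = R/(ω₀L) = 434/(2.557e+05·0.001) = 1.698.
Step 4 — Bandwidth: Δω = ω₀/Q = 1.506e+05 rad/s; BW = Δω/(2π) = 2.397e+04 Hz.

(a) f₀ = 4.069e+04 Hz  (b) Q = 1.698  (c) BW = 2.397e+04 Hz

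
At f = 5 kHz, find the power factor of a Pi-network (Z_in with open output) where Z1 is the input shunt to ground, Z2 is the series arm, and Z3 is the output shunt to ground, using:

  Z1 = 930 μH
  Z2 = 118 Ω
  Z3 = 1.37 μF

Step 1 — Angular frequency: ω = 2π·f = 2π·5000 = 3.142e+04 rad/s.
Step 2 — Component impedances:
  Z1: Z = jωL = j·3.142e+04·0.00093 = 0 + j29.22 Ω
  Z2: Z = R = 118 Ω
  Z3: Z = 1/(jωC) = -j/(ω·C) = 0 - j23.23 Ω
Step 3 — With open output, the series arm Z2 and the output shunt Z3 appear in series to ground: Z2 + Z3 = 118 - j23.23 Ω.
Step 4 — Parallel with input shunt Z1: Z_in = Z1 || (Z2 + Z3) = 7.216 + j28.85 Ω = 29.74∠76.0° Ω.
Step 5 — Power factor: PF = cos(φ) = Re(Z)/|Z| = 7.216/29.74 = 0.2426.
Step 6 — Type: Im(Z) = 28.85 ⇒ lagging (phase φ = 76.0°).

PF = 0.2426 (lagging, φ = 76.0°)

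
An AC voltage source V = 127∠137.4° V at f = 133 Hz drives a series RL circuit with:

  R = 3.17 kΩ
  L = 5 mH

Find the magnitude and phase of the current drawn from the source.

Step 1 — Angular frequency: ω = 2π·f = 2π·133 = 835.7 rad/s.
Step 2 — Component impedances:
  R: Z = R = 3170 Ω
  L: Z = jωL = j·835.7·0.005 = 0 + j4.178 Ω
Step 3 — Series combination: Z_total = R + L = 3170 + j4.178 Ω = 3170∠0.1° Ω.
Step 4 — Source phasor: V = 127∠137.4° V = -93.48 + j85.96 V.
Step 5 — Ohm's law: I = V / Z_total = (-93.48 + j85.96) / (3170 + j4.178) = -0.02945 + j0.02716 A.
Step 6 — Convert to polar: |I| = 0.04006 A, ∠I = 137.3°.

I = 0.04006∠137.3° A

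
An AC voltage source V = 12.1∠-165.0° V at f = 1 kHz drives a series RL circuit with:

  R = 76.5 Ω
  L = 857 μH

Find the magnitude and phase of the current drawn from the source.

Step 1 — Angular frequency: ω = 2π·f = 2π·1000 = 6283 rad/s.
Step 2 — Component impedances:
  R: Z = R = 76.5 Ω
  L: Z = jωL = j·6283·0.000857 = 0 + j5.385 Ω
Step 3 — Series combination: Z_total = R + L = 76.5 + j5.385 Ω = 76.69∠4.0° Ω.
Step 4 — Source phasor: V = 12.1∠-165.0° V = -11.69 - j3.132 V.
Step 5 — Ohm's law: I = V / Z_total = (-11.69 - j3.132) / (76.5 + j5.385) = -0.1549 - j0.03003 A.
Step 6 — Convert to polar: |I| = 0.1578 A, ∠I = -169.0°.

I = 0.1578∠-169.0° A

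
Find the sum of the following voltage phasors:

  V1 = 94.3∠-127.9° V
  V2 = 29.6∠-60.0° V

Step 1 — Convert each phasor to rectangular form:
  V1 = 94.3·(cos(-127.9°) + j·sin(-127.9°)) = -57.93 - j74.41 V
  V2 = 29.6·(cos(-60.0°) + j·sin(-60.0°)) = 14.8 - j25.63 V
Step 2 — Sum components: V_total = -43.13 - j100 V.
Step 3 — Convert to polar: |V_total| = 108.9 V, ∠V_total = -113.3°.

V_total = 108.9∠-113.3° V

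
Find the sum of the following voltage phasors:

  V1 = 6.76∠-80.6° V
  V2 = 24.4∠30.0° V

Step 1 — Convert each phasor to rectangular form:
  V1 = 6.76·(cos(-80.6°) + j·sin(-80.6°)) = 1.104 - j6.669 V
  V2 = 24.4·(cos(30.0°) + j·sin(30.0°)) = 21.13 + j12.2 V
Step 2 — Sum components: V_total = 22.24 + j5.531 V.
Step 3 — Convert to polar: |V_total| = 22.91 V, ∠V_total = 14.0°.

V_total = 22.91∠14.0° V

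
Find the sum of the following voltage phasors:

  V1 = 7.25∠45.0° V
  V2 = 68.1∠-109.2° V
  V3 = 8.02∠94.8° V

Step 1 — Convert each phasor to rectangular form:
  V1 = 7.25·(cos(45.0°) + j·sin(45.0°)) = 5.127 + j5.127 V
  V2 = 68.1·(cos(-109.2°) + j·sin(-109.2°)) = -22.4 - j64.31 V
  V3 = 8.02·(cos(94.8°) + j·sin(94.8°)) = -0.6711 + j7.992 V
Step 2 — Sum components: V_total = -17.94 - j51.19 V.
Step 3 — Convert to polar: |V_total| = 54.25 V, ∠V_total = -109.3°.

V_total = 54.25∠-109.3° V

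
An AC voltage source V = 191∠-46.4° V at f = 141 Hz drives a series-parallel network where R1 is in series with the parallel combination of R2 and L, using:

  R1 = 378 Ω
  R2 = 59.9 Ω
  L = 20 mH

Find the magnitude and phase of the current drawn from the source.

Step 1 — Angular frequency: ω = 2π·f = 2π·141 = 885.9 rad/s.
Step 2 — Component impedances:
  R1: Z = R = 378 Ω
  R2: Z = R = 59.9 Ω
  L: Z = jωL = j·885.9·0.02 = 0 + j17.72 Ω
Step 3 — Parallel branch: R2 || L = 1/(1/R2 + 1/L) = 4.82 + j16.29 Ω.
Step 4 — Series with R1: Z_total = R1 + (R2 || L) = 382.8 + j16.29 Ω = 383.2∠2.4° Ω.
Step 5 — Source phasor: V = 191∠-46.4° V = 131.7 - j138.3 V.
Step 6 — Ohm's law: I = V / Z_total = (131.7 - j138.3) / (382.8 + j16.29) = 0.3281 - j0.3753 A.
Step 7 — Convert to polar: |I| = 0.4985 A, ∠I = -48.8°.

I = 0.4985∠-48.8° A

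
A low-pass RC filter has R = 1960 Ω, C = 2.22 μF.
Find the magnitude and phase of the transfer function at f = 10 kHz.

Step 1 — Angular frequency: ω = 2π·1e+04 = 6.283e+04 rad/s.
Step 2 — Transfer function: H(jω) = 1/(1 + jωRC).
Step 3 — Denominator: 1 + jωRC = 1 + j·6.283e+04·1960·2.22e-06 = 1 + j273.4.
Step 4 — H = 1.338e-05 - j0.003658.
Step 5 — Magnitude: |H| = 0.003658 (-48.7 dB); phase: φ = -89.8°.

|H| = 0.003658 (-48.7 dB), φ = -89.8°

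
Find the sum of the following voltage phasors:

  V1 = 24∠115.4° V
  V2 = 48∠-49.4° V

Step 1 — Convert each phasor to rectangular form:
  V1 = 24·(cos(115.4°) + j·sin(115.4°)) = -10.29 + j21.68 V
  V2 = 48·(cos(-49.4°) + j·sin(-49.4°)) = 31.24 - j36.45 V
Step 2 — Sum components: V_total = 20.94 - j14.76 V.
Step 3 — Convert to polar: |V_total| = 25.62 V, ∠V_total = -35.2°.

V_total = 25.62∠-35.2° V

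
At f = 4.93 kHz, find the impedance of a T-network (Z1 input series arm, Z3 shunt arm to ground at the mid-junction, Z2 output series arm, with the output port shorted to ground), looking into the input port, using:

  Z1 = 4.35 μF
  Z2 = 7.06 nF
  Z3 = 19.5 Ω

Step 1 — Angular frequency: ω = 2π·f = 2π·4930 = 3.098e+04 rad/s.
Step 2 — Component impedances:
  Z1: Z = 1/(jωC) = -j/(ω·C) = 0 - j7.421 Ω
  Z2: Z = 1/(jωC) = -j/(ω·C) = 0 - j4573 Ω
  Z3: Z = R = 19.5 Ω
Step 3 — With the output port shorted to ground, the output series arm Z2 runs from the junction to ground; the shunt arm Z3 also runs from the junction to ground. They appear in parallel: Z3 || Z2 = 19.5 - j0.08316 Ω.
Step 4 — Series with input arm Z1: Z_in = Z1 + (Z3 || Z2) = 19.5 - j7.505 Ω = 20.89∠-21.0° Ω.

Z = 19.5 - j7.505 Ω = 20.89∠-21.0° Ω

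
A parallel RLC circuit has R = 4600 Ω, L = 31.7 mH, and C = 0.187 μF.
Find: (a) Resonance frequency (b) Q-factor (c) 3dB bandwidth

Step 1 — Resonance: ω₀ = 1/√(LC) = 1/√(0.0317·1.87e-07) = 1.299e+04 rad/s.
Step 2 — f₀ = ω₀/(2π) = 2067 Hz.
Step 3 — Parallel Q: Q = R/(ω₀L) = 4600/(1.299e+04·0.0317) = 11.17.
Step 4 — Bandwidth: Δω = ω₀/Q = 1163 rad/s; BW = Δω/(2π) = 185 Hz.

(a) f₀ = 2067 Hz  (b) Q = 11.17  (c) BW = 185 Hz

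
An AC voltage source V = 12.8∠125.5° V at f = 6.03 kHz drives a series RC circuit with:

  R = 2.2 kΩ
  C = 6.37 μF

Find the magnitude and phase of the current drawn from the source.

Step 1 — Angular frequency: ω = 2π·f = 2π·6030 = 3.789e+04 rad/s.
Step 2 — Component impedances:
  R: Z = R = 2200 Ω
  C: Z = 1/(jωC) = -j/(ω·C) = 0 - j4.143 Ω
Step 3 — Series combination: Z_total = R + C = 2200 - j4.143 Ω = 2200∠-0.1° Ω.
Step 4 — Source phasor: V = 12.8∠125.5° V = -7.433 + j10.42 V.
Step 5 — Ohm's law: I = V / Z_total = (-7.433 + j10.42) / (2200 - j4.143) = -0.003388 + j0.00473 A.
Step 6 — Convert to polar: |I| = 0.005818 A, ∠I = 125.6°.

I = 0.005818∠125.6° A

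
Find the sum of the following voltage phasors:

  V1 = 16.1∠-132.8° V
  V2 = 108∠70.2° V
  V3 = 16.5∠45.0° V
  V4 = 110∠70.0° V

Step 1 — Convert each phasor to rectangular form:
  V1 = 16.1·(cos(-132.8°) + j·sin(-132.8°)) = -10.94 - j11.81 V
  V2 = 108·(cos(70.2°) + j·sin(70.2°)) = 36.58 + j101.6 V
  V3 = 16.5·(cos(45.0°) + j·sin(45.0°)) = 11.67 + j11.67 V
  V4 = 110·(cos(70.0°) + j·sin(70.0°)) = 37.62 + j103.4 V
Step 2 — Sum components: V_total = 74.93 + j204.8 V.
Step 3 — Convert to polar: |V_total| = 218.1 V, ∠V_total = 69.9°.

V_total = 218.1∠69.9° V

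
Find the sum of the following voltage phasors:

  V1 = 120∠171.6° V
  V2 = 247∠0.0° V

Step 1 — Convert each phasor to rectangular form:
  V1 = 120·(cos(171.6°) + j·sin(171.6°)) = -118.7 + j17.53 V
  V2 = 247·(cos(0.0°) + j·sin(0.0°)) = 247 V
Step 2 — Sum components: V_total = 128.3 + j17.53 V.
Step 3 — Convert to polar: |V_total| = 129.5 V, ∠V_total = 7.8°.

V_total = 129.5∠7.8° V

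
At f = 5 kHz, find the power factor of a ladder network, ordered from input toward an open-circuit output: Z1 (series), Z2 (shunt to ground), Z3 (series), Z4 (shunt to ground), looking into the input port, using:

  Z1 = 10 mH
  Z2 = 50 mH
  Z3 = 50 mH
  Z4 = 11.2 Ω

Step 1 — Angular frequency: ω = 2π·f = 2π·5000 = 3.142e+04 rad/s.
Step 2 — Component impedances:
  Z1: Z = jωL = j·3.142e+04·0.01 = 0 + j314.2 Ω
  Z2: Z = jωL = j·3.142e+04·0.05 = 0 + j1571 Ω
  Z3: Z = jωL = j·3.142e+04·0.05 = 0 + j1571 Ω
  Z4: Z = R = 11.2 Ω
Step 3 — Ladder network (open output): work backward from the far end, alternating series and parallel combinations. Z_in = 2.8 + j1100 Ω = 1100∠89.9° Ω.
Step 4 — Power factor: PF = cos(φ) = Re(Z)/|Z| = 2.8/1099.6 = 0.002546.
Step 5 — Type: Im(Z) = 1100 ⇒ lagging (phase φ = 89.9°).

PF = 0.002546 (lagging, φ = 89.9°)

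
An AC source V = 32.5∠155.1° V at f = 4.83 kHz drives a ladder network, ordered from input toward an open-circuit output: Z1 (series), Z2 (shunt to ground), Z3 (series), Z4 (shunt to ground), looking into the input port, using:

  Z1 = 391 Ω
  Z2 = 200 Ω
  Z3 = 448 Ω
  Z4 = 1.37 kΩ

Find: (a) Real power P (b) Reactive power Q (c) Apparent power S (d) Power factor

Step 1 — Angular frequency: ω = 2π·f = 2π·4830 = 3.035e+04 rad/s.
Step 2 — Component impedances:
  Z1: Z = R = 391 Ω
  Z2: Z = R = 200 Ω
  Z3: Z = R = 448 Ω
  Z4: Z = R = 1370 Ω
Step 3 — Ladder network (open output): work backward from the far end, alternating series and parallel combinations. Z_in = 571.2 Ω = 571.2∠0.0° Ω.
Step 4 — Source phasor: V = 32.5∠155.1° V = -29.48 + j13.68 V.
Step 5 — Current: I = V / Z = -0.05161 + j0.02396 A = 0.0569∠155.1° A.
Step 6 — Complex power: S = V·I* = 1.849 VA.
Step 7 — Real power: P = Re(S) = 1.849 W.
Step 8 — Reactive power: Q = Im(S) = 0 VAR.
Step 9 — Apparent power: |S| = 1.849 VA.
Step 10 — Power factor: PF = P/|S| = 1 (unity).

(a) P = 1.849 W  (b) Q = 0 VAR  (c) S = 1.849 VA  (d) PF = 1 (unity)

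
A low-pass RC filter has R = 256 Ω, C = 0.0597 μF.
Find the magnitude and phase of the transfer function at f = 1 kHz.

Step 1 — Angular frequency: ω = 2π·1000 = 6283 rad/s.
Step 2 — Transfer function: H(jω) = 1/(1 + jωRC).
Step 3 — Denominator: 1 + jωRC = 1 + j·6283·256·5.97e-08 = 1 + j0.09603.
Step 4 — H = 0.9909 - j0.09515.
Step 5 — Magnitude: |H| = 0.9954 (-0.0 dB); phase: φ = -5.5°.

|H| = 0.9954 (-0.0 dB), φ = -5.5°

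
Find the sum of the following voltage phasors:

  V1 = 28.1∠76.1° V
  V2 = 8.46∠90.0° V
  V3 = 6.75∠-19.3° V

Step 1 — Convert each phasor to rectangular form:
  V1 = 28.1·(cos(76.1°) + j·sin(76.1°)) = 6.75 + j27.28 V
  V2 = 8.46·(cos(90.0°) + j·sin(90.0°)) = 0 + j8.46 V
  V3 = 6.75·(cos(-19.3°) + j·sin(-19.3°)) = 6.371 - j2.231 V
Step 2 — Sum components: V_total = 13.12 + j33.51 V.
Step 3 — Convert to polar: |V_total| = 35.98 V, ∠V_total = 68.6°.

V_total = 35.98∠68.6° V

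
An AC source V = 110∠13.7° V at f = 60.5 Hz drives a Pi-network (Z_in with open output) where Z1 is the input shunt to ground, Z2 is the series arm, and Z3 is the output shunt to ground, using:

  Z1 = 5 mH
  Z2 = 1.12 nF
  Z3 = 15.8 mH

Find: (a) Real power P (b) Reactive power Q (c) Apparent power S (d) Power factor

Step 1 — Angular frequency: ω = 2π·f = 2π·60.5 = 380.1 rad/s.
Step 2 — Component impedances:
  Z1: Z = jωL = j·380.1·0.005 = 0 + j1.901 Ω
  Z2: Z = 1/(jωC) = -j/(ω·C) = 0 - j2.349e+06 Ω
  Z3: Z = jωL = j·380.1·0.0158 = 0 + j6.006 Ω
Step 3 — With open output, the series arm Z2 and the output shunt Z3 appear in series to ground: Z2 + Z3 = 0 - j2.349e+06 Ω.
Step 4 — Parallel with input shunt Z1: Z_in = Z1 || (Z2 + Z3) = 0 + j1.901 Ω = 1.901∠90.0° Ω.
Step 5 — Source phasor: V = 110∠13.7° V = 106.9 + j26.05 V.
Step 6 — Current: I = V / Z = 13.71 - j56.23 A = 57.87∠-76.3° A.
Step 7 — Complex power: S = V·I* = 0 + j6366 VA.
Step 8 — Real power: P = Re(S) = 0 W.
Step 9 — Reactive power: Q = Im(S) = 6366 VAR.
Step 10 — Apparent power: |S| = 6366 VA.
Step 11 — Power factor: PF = P/|S| = 0 (lagging).

(a) P = 0 W  (b) Q = 6366 VAR  (c) S = 6366 VA  (d) PF = 0 (lagging)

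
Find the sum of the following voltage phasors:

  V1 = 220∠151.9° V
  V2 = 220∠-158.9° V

Step 1 — Convert each phasor to rectangular form:
  V1 = 220·(cos(151.9°) + j·sin(151.9°)) = -194.1 + j103.6 V
  V2 = 220·(cos(-158.9°) + j·sin(-158.9°)) = -205.2 - j79.2 V
Step 2 — Sum components: V_total = -399.3 + j24.42 V.
Step 3 — Convert to polar: |V_total| = 400.1 V, ∠V_total = 176.5°.

V_total = 400.1∠176.5° V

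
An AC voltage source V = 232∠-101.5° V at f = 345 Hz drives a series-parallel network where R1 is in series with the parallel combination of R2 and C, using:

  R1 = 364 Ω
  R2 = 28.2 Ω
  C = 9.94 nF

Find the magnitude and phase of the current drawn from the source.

Step 1 — Angular frequency: ω = 2π·f = 2π·345 = 2168 rad/s.
Step 2 — Component impedances:
  R1: Z = R = 364 Ω
  R2: Z = R = 28.2 Ω
  C: Z = 1/(jωC) = -j/(ω·C) = 0 - j4.641e+04 Ω
Step 3 — Parallel branch: R2 || C = 1/(1/R2 + 1/C) = 28.2 - j0.01713 Ω.
Step 4 — Series with R1: Z_total = R1 + (R2 || C) = 392.2 - j0.01713 Ω = 392.2∠-0.0° Ω.
Step 5 — Source phasor: V = 232∠-101.5° V = -46.25 - j227.3 V.
Step 6 — Ohm's law: I = V / Z_total = (-46.25 - j227.3) / (392.2 - j0.01713) = -0.1179 - j0.5797 A.
Step 7 — Convert to polar: |I| = 0.5915 A, ∠I = -101.5°.

I = 0.5915∠-101.5° A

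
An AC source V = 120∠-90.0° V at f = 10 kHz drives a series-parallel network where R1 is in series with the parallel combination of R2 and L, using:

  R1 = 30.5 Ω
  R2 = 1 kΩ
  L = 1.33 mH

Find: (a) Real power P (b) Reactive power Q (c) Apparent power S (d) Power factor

Step 1 — Angular frequency: ω = 2π·f = 2π·1e+04 = 6.283e+04 rad/s.
Step 2 — Component impedances:
  R1: Z = R = 30.5 Ω
  R2: Z = R = 1000 Ω
  L: Z = jωL = j·6.283e+04·0.00133 = 0 + j83.57 Ω
Step 3 — Parallel branch: R2 || L = 1/(1/R2 + 1/L) = 6.935 + j82.99 Ω.
Step 4 — Series with R1: Z_total = R1 + (R2 || L) = 37.43 + j82.99 Ω = 91.04∠65.7° Ω.
Step 5 — Source phasor: V = 120∠-90.0° V = 0 - j120 V.
Step 6 — Current: I = V / Z = -1.202 - j0.542 A = 1.318∠-155.7° A.
Step 7 — Complex power: S = V·I* = 65.04 + j144.2 VA.
Step 8 — Real power: P = Re(S) = 65.04 W.
Step 9 — Reactive power: Q = Im(S) = 144.2 VAR.
Step 10 — Apparent power: |S| = 158.2 VA.
Step 11 — Power factor: PF = P/|S| = 0.4112 (lagging).

(a) P = 65.04 W  (b) Q = 144.2 VAR  (c) S = 158.2 VA  (d) PF = 0.4112 (lagging)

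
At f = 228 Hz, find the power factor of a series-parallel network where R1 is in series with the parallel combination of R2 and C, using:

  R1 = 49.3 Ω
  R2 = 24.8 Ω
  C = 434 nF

Step 1 — Angular frequency: ω = 2π·f = 2π·228 = 1433 rad/s.
Step 2 — Component impedances:
  R1: Z = R = 49.3 Ω
  R2: Z = R = 24.8 Ω
  C: Z = 1/(jωC) = -j/(ω·C) = 0 - j1608 Ω
Step 3 — Parallel branch: R2 || C = 1/(1/R2 + 1/C) = 24.79 - j0.3823 Ω.
Step 4 — Series with R1: Z_total = R1 + (R2 || C) = 74.09 - j0.3823 Ω = 74.1∠-0.3° Ω.
Step 5 — Power factor: PF = cos(φ) = Re(Z)/|Z| = 74.094/74.095 = 1.
Step 6 — Type: Im(Z) = -0.3823 ⇒ leading (phase φ = -0.3°).

PF = 1 (leading, φ = -0.3°)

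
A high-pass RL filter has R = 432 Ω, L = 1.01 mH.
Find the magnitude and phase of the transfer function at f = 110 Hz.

Step 1 — Angular frequency: ω = 2π·110 = 691.2 rad/s.
Step 2 — Transfer function: H(jω) = jωL/(R + jωL).
Step 3 — Numerator jωL = j·0.6981; denominator R + jωL = 432 + j0.6981.
Step 4 — H = 2.611e-06 + j0.001616.
Step 5 — Magnitude: |H| = 0.001616 (-55.8 dB); phase: φ = 89.9°.

|H| = 0.001616 (-55.8 dB), φ = 89.9°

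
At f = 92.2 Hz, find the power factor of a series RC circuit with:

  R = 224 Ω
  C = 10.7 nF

Step 1 — Angular frequency: ω = 2π·f = 2π·92.2 = 579.3 rad/s.
Step 2 — Component impedances:
  R: Z = R = 224 Ω
  C: Z = 1/(jωC) = -j/(ω·C) = 0 - j1.613e+05 Ω
Step 3 — Series combination: Z_total = R + C = 224 - j1.613e+05 Ω = 1.613e+05∠-89.9° Ω.
Step 4 — Power factor: PF = cos(φ) = Re(Z)/|Z| = 224/1.6133e+05 = 0.001388.
Step 5 — Type: Im(Z) = -1.613e+05 ⇒ leading (phase φ = -89.9°).

PF = 0.001388 (leading, φ = -89.9°)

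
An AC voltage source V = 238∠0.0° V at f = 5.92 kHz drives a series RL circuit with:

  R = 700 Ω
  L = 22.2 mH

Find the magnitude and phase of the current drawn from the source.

Step 1 — Angular frequency: ω = 2π·f = 2π·5920 = 3.72e+04 rad/s.
Step 2 — Component impedances:
  R: Z = R = 700 Ω
  L: Z = jωL = j·3.72e+04·0.0222 = 0 + j825.8 Ω
Step 3 — Series combination: Z_total = R + L = 700 + j825.8 Ω = 1083∠49.7° Ω.
Step 4 — Source phasor: V = 238∠0.0° V = 238 V.
Step 5 — Ohm's law: I = V / Z_total = (238) / (700 + j825.8) = 0.1422 - j0.1677 A.
Step 6 — Convert to polar: |I| = 0.2199 A, ∠I = -49.7°.

I = 0.2199∠-49.7° A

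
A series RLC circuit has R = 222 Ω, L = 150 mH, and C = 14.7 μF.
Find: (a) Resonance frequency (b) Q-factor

Step 1 — Resonance condition Im(Z)=0 gives ω₀ = 1/√(LC).
Step 2 — ω₀ = 1/√(0.15·1.47e-05) = 673.4 rad/s.
Step 3 — f₀ = ω₀/(2π) = 107.2 Hz.
Step 4 — Series Q: Q = ω₀L/R = 673.4·0.15/222 = 0.455.

(a) f₀ = 107.2 Hz  (b) Q = 0.455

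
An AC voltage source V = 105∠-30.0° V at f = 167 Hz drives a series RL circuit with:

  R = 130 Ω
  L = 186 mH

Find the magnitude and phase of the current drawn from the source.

Step 1 — Angular frequency: ω = 2π·f = 2π·167 = 1049 rad/s.
Step 2 — Component impedances:
  R: Z = R = 130 Ω
  L: Z = jωL = j·1049·0.186 = 0 + j195.2 Ω
Step 3 — Series combination: Z_total = R + L = 130 + j195.2 Ω = 234.5∠56.3° Ω.
Step 4 — Source phasor: V = 105∠-30.0° V = 90.93 - j52.5 V.
Step 5 — Ohm's law: I = V / Z_total = (90.93 - j52.5) / (130 + j195.2) = 0.02864 - j0.4468 A.
Step 6 — Convert to polar: |I| = 0.4478 A, ∠I = -86.3°.

I = 0.4478∠-86.3° A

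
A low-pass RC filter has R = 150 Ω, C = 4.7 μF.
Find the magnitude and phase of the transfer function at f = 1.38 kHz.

Step 1 — Angular frequency: ω = 2π·1380 = 8671 rad/s.
Step 2 — Transfer function: H(jω) = 1/(1 + jωRC).
Step 3 — Denominator: 1 + jωRC = 1 + j·8671·150·4.7e-06 = 1 + j6.113.
Step 4 — H = 0.02606 - j0.1593.
Step 5 — Magnitude: |H| = 0.1614 (-15.8 dB); phase: φ = -80.7°.

|H| = 0.1614 (-15.8 dB), φ = -80.7°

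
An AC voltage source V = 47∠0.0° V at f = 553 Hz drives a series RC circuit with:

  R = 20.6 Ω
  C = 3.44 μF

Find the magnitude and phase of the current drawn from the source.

Step 1 — Angular frequency: ω = 2π·f = 2π·553 = 3475 rad/s.
Step 2 — Component impedances:
  R: Z = R = 20.6 Ω
  C: Z = 1/(jωC) = -j/(ω·C) = 0 - j83.66 Ω
Step 3 — Series combination: Z_total = R + C = 20.6 - j83.66 Ω = 86.16∠-76.2° Ω.
Step 4 — Source phasor: V = 47∠0.0° V = 47 V.
Step 5 — Ohm's law: I = V / Z_total = (47) / (20.6 - j83.66) = 0.1304 + j0.5297 A.
Step 6 — Convert to polar: |I| = 0.5455 A, ∠I = 76.2°.

I = 0.5455∠76.2° A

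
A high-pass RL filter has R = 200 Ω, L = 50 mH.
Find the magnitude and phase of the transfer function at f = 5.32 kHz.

Step 1 — Angular frequency: ω = 2π·5320 = 3.343e+04 rad/s.
Step 2 — Transfer function: H(jω) = jωL/(R + jωL).
Step 3 — Numerator jωL = j·1671; denominator R + jωL = 200 + j1671.
Step 4 — H = 0.9859 + j0.118.
Step 5 — Magnitude: |H| = 0.9929 (-0.1 dB); phase: φ = 6.8°.

|H| = 0.9929 (-0.1 dB), φ = 6.8°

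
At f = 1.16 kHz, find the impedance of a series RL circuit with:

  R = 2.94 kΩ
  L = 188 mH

Step 1 — Angular frequency: ω = 2π·f = 2π·1160 = 7288 rad/s.
Step 2 — Component impedances:
  R: Z = R = 2940 Ω
  L: Z = jωL = j·7288·0.188 = 0 + j1370 Ω
Step 3 — Series combination: Z_total = R + L = 2940 + j1370 Ω = 3244∠25.0° Ω.

Z = 2940 + j1370 Ω = 3244∠25.0° Ω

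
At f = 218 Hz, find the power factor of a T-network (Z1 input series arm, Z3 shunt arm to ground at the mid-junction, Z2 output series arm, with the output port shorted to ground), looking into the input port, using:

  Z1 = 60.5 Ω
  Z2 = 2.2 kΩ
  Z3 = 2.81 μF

Step 1 — Angular frequency: ω = 2π·f = 2π·218 = 1370 rad/s.
Step 2 — Component impedances:
  Z1: Z = R = 60.5 Ω
  Z2: Z = R = 2200 Ω
  Z3: Z = 1/(jωC) = -j/(ω·C) = 0 - j259.8 Ω
Step 3 — With the output port shorted to ground, the output series arm Z2 runs from the junction to ground; the shunt arm Z3 also runs from the junction to ground. They appear in parallel: Z3 || Z2 = 30.26 - j256.2 Ω.
Step 4 — Series with input arm Z1: Z_in = Z1 + (Z3 || Z2) = 90.76 - j256.2 Ω = 271.8∠-70.5° Ω.
Step 5 — Power factor: PF = cos(φ) = Re(Z)/|Z| = 90.76/271.8 = 0.3339.
Step 6 — Type: Im(Z) = -256.2 ⇒ leading (phase φ = -70.5°).

PF = 0.3339 (leading, φ = -70.5°)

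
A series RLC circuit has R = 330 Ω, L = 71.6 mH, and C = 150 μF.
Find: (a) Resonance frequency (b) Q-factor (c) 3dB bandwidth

Step 1 — Resonance: ω₀ = 1/√(LC) = 1/√(0.0716·0.00015) = 305.1 rad/s.
Step 2 — f₀ = ω₀/(2π) = 48.56 Hz.
Step 3 — Series Q: Q = ω₀L/R = 305.1·0.0716/330 = 0.06621.
Step 4 — Bandwidth: Δω = ω₀/Q = 4609 rad/s; BW = Δω/(2π) = 733.5 Hz.

(a) f₀ = 48.56 Hz  (b) Q = 0.06621  (c) BW = 733.5 Hz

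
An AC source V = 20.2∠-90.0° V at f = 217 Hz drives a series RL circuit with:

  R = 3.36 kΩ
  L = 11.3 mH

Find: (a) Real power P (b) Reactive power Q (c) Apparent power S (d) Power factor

Step 1 — Angular frequency: ω = 2π·f = 2π·217 = 1363 rad/s.
Step 2 — Component impedances:
  R: Z = R = 3360 Ω
  L: Z = jωL = j·1363·0.0113 = 0 + j15.41 Ω
Step 3 — Series combination: Z_total = R + L = 3360 + j15.41 Ω = 3360∠0.3° Ω.
Step 4 — Source phasor: V = 20.2∠-90.0° V = 0 - j20.2 V.
Step 5 — Current: I = V / Z = -2.757e-05 - j0.006012 A = 0.006012∠-90.3° A.
Step 6 — Complex power: S = V·I* = 0.1214 + j0.0005568 VA.
Step 7 — Real power: P = Re(S) = 0.1214 W.
Step 8 — Reactive power: Q = Im(S) = 0.0005568 VAR.
Step 9 — Apparent power: |S| = 0.1214 VA.
Step 10 — Power factor: PF = P/|S| = 1 (lagging).

(a) P = 0.1214 W  (b) Q = 0.0005568 VAR  (c) S = 0.1214 VA  (d) PF = 1 (lagging)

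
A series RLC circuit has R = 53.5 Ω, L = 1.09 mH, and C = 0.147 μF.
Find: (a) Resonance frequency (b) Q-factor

Step 1 — Resonance condition Im(Z)=0 gives ω₀ = 1/√(LC).
Step 2 — ω₀ = 1/√(0.00109·1.47e-07) = 7.9e+04 rad/s.
Step 3 — f₀ = ω₀/(2π) = 1.257e+04 Hz.
Step 4 — Series Q: Q = ω₀L/R = 7.9e+04·0.00109/53.5 = 1.61.

(a) f₀ = 1.257e+04 Hz  (b) Q = 1.61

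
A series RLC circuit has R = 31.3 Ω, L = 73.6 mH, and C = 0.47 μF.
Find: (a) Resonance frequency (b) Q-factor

Step 1 — Resonance condition Im(Z)=0 gives ω₀ = 1/√(LC).
Step 2 — ω₀ = 1/√(0.0736·4.7e-07) = 5377 rad/s.
Step 3 — f₀ = ω₀/(2π) = 855.7 Hz.
Step 4 — Series Q: Q = ω₀L/R = 5377·0.0736/31.3 = 12.64.

(a) f₀ = 855.7 Hz  (b) Q = 12.64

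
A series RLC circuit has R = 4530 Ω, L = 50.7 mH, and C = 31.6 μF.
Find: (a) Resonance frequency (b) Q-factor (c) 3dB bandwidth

Step 1 — Resonance: ω₀ = 1/√(LC) = 1/√(0.0507·3.16e-05) = 790 rad/s.
Step 2 — f₀ = ω₀/(2π) = 125.7 Hz.
Step 3 — Series Q: Q = ω₀L/R = 790·0.0507/4530 = 0.008842.
Step 4 — Bandwidth: Δω = ω₀/Q = 8.935e+04 rad/s; BW = Δω/(2π) = 1.422e+04 Hz.

(a) f₀ = 125.7 Hz  (b) Q = 0.008842  (c) BW = 1.422e+04 Hz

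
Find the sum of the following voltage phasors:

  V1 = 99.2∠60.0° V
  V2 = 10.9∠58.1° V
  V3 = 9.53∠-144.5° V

Step 1 — Convert each phasor to rectangular form:
  V1 = 99.2·(cos(60.0°) + j·sin(60.0°)) = 49.6 + j85.91 V
  V2 = 10.9·(cos(58.1°) + j·sin(58.1°)) = 5.76 + j9.254 V
  V3 = 9.53·(cos(-144.5°) + j·sin(-144.5°)) = -7.759 - j5.534 V
Step 2 — Sum components: V_total = 47.6 + j89.63 V.
Step 3 — Convert to polar: |V_total| = 101.5 V, ∠V_total = 62.0°.

V_total = 101.5∠62.0° V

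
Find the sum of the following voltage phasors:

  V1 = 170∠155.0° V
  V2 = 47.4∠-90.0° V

Step 1 — Convert each phasor to rectangular form:
  V1 = 170·(cos(155.0°) + j·sin(155.0°)) = -154.1 + j71.85 V
  V2 = 47.4·(cos(-90.0°) + j·sin(-90.0°)) = 0 - j47.4 V
Step 2 — Sum components: V_total = -154.1 + j24.45 V.
Step 3 — Convert to polar: |V_total| = 156 V, ∠V_total = 171.0°.

V_total = 156∠171.0° V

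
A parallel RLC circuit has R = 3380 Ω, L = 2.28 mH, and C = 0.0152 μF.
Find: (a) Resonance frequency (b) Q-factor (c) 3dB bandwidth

Step 1 — Resonance: ω₀ = 1/√(LC) = 1/√(0.00228·1.52e-08) = 1.699e+05 rad/s.
Step 2 — f₀ = ω₀/(2π) = 2.704e+04 Hz.
Step 3 — Parallel Q: Q = R/(ω₀L) = 3380/(1.699e+05·0.00228) = 8.727.
Step 4 — Bandwidth: Δω = ω₀/Q = 1.946e+04 rad/s; BW = Δω/(2π) = 3098 Hz.

(a) f₀ = 2.704e+04 Hz  (b) Q = 8.727  (c) BW = 3098 Hz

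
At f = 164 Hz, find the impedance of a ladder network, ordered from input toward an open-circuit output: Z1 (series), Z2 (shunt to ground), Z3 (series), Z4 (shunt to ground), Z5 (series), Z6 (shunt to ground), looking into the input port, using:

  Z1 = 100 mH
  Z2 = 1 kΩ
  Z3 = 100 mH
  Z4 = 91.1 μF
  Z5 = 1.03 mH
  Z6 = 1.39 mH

Step 1 — Angular frequency: ω = 2π·f = 2π·164 = 1030 rad/s.
Step 2 — Component impedances:
  Z1: Z = jωL = j·1030·0.1 = 0 + j103 Ω
  Z2: Z = R = 1000 Ω
  Z3: Z = jωL = j·1030·0.1 = 0 + j103 Ω
  Z4: Z = 1/(jωC) = -j/(ω·C) = 0 - j10.65 Ω
  Z5: Z = jωL = j·1030·0.00103 = 0 + j1.061 Ω
  Z6: Z = jωL = j·1030·0.00139 = 0 + j1.432 Ω
Step 3 — Ladder network (open output): work backward from the far end, alternating series and parallel combinations. Z_in = 11.17 + j208.2 Ω = 208.5∠86.9° Ω.

Z = 11.17 + j208.2 Ω = 208.5∠86.9° Ω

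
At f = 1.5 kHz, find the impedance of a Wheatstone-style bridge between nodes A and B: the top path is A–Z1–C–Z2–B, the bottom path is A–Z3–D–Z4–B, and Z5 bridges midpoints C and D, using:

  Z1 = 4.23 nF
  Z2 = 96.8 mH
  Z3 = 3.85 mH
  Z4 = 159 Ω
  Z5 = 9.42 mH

Step 1 — Angular frequency: ω = 2π·f = 2π·1500 = 9425 rad/s.
Step 2 — Component impedances:
  Z1: Z = 1/(jωC) = -j/(ω·C) = 0 - j2.508e+04 Ω
  Z2: Z = jωL = j·9425·0.0968 = 0 + j912.3 Ω
  Z3: Z = jωL = j·9425·0.00385 = 0 + j36.29 Ω
  Z4: Z = R = 159 Ω
  Z5: Z = jωL = j·9425·0.00942 = 0 + j88.78 Ω
Step 3 — Bridge requires nodal analysis (the Z5 bridge couples midpoints C and D, so the two paths cannot be reduced to a simple series/parallel combination). Setting node B to ground and injecting 1 A at node A, the 3-node admittance system at A, C, D solves to V_A = Z_AB = 155.1 + j60.97 Ω = 166.7∠21.5° Ω.

Z = 155.1 + j60.97 Ω = 166.7∠21.5° Ω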